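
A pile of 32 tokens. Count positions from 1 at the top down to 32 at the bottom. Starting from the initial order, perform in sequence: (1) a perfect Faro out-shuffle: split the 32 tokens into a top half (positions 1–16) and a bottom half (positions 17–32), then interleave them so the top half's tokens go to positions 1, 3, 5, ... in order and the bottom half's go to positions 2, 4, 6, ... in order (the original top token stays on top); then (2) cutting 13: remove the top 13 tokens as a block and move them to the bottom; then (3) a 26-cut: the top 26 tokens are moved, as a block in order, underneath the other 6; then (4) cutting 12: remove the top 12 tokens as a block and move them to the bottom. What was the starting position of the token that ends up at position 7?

Undo the operations in reverse order, starting from position 7:
  undo op 4 (cut 12): 7 ← 19
  undo op 3 (cut 26): 19 ← 13
  undo op 2 (cut 13): 13 ← 26
  undo op 1 (out-shuffle, from bottom half): 26 ← 29
So the token at position 7 came from original position 29.

29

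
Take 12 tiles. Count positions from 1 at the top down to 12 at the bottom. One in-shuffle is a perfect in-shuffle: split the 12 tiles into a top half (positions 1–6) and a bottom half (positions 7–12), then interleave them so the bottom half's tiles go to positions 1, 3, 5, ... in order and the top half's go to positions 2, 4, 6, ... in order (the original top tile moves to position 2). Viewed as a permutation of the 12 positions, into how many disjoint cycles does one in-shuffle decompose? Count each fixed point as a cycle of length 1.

Trace each unvisited position around until it returns:
(1 2 4 8 3 6 ... len 12)
1 cycle in total.

1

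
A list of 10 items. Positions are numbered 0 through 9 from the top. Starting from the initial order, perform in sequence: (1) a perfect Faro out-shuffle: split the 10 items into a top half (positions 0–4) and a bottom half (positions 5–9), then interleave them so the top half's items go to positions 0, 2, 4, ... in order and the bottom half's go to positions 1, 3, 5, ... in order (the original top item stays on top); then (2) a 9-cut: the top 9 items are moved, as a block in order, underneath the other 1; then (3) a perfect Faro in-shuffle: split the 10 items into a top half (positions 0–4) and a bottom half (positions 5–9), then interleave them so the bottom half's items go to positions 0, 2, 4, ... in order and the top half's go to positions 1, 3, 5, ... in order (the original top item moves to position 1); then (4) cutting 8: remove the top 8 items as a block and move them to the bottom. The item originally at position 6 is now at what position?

Track the item from position 6 forward through each operation:
  after op 1 (out-shuffle): 6 → 3
  after op 2 (cut 9): 3 → 4
  after op 3 (in-shuffle): 4 → 9
  after op 4 (cut 8): 9 → 1

1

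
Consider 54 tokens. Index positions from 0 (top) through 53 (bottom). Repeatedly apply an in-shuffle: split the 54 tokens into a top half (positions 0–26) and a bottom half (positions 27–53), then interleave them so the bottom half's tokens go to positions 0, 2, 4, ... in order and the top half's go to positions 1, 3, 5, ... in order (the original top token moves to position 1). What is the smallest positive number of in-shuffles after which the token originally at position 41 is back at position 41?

Follow position 41 under repeated in-shuffles:
41 → 28 → 2 → 5 → 11 → 23 → 47 → 40 → 26 → 53 → 52 → 50 → 46 → 38 → 22 → 45 → 36 → 18 → 37 → 20 → 41
It first returns after 20 in-shuffles.

20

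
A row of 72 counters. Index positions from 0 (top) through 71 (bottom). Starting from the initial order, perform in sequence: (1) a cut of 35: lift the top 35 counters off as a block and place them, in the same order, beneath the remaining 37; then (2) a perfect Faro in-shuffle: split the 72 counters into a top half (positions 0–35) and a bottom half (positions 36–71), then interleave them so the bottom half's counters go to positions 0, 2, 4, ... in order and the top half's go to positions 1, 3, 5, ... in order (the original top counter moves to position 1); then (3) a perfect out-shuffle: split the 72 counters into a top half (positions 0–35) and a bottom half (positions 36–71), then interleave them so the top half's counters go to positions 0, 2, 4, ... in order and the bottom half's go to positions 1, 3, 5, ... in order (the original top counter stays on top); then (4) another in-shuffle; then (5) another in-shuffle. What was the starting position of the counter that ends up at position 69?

Undo the operations in reverse order, starting from position 69:
  undo op 5 (in-shuffle, from top half): 69 ← 34
  undo op 4 (in-shuffle, from bottom half): 34 ← 53
  undo op 3 (out-shuffle, from bottom half): 53 ← 62
  undo op 2 (in-shuffle, from bottom half): 62 ← 67
  undo op 1 (cut 35): 67 ← 30
So the counter at position 69 came from original position 30.

30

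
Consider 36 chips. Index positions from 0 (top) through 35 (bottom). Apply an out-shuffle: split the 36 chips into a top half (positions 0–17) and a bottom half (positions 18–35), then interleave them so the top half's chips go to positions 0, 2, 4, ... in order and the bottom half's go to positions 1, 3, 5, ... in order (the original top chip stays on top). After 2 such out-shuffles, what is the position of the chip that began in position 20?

10

Track the chip's position through each out-shuffle:
20 → 5 → 10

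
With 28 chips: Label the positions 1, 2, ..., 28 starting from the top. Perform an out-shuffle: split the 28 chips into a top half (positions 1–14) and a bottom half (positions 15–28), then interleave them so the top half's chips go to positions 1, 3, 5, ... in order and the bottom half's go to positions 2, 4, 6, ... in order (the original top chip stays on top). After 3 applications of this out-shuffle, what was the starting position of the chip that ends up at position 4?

Work backwards from position 4, undoing one out-shuffle at a time:
4 ← 16 ← 22 ← 25
So the chip now at position 4 started at position 25.

25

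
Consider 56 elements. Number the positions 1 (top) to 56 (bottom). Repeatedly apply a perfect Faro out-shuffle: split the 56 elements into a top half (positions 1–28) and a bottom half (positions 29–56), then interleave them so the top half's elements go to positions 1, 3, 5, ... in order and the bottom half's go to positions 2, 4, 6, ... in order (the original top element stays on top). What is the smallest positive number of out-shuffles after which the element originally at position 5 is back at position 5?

Follow position 5 under repeated out-shuffles:
5 → 9 → 17 → 33 → 10 → 19 → 37 → 18 → 35 → 14 → 27 → 53 → 50 → 44 → 32 → 8 → 15 → 29 → 2 → 3 → 5
It first returns after 20 out-shuffles.

20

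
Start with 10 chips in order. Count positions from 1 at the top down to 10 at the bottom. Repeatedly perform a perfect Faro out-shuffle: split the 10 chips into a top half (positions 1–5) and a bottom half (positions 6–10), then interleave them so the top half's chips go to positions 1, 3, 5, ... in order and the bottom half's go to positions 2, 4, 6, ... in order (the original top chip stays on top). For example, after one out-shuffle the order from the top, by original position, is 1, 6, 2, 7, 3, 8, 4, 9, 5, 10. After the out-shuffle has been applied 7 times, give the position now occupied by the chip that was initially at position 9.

8

Track the chip's position through each out-shuffle:
9 → 8 → 6 → 2 → 3 → 5 → 9 → 8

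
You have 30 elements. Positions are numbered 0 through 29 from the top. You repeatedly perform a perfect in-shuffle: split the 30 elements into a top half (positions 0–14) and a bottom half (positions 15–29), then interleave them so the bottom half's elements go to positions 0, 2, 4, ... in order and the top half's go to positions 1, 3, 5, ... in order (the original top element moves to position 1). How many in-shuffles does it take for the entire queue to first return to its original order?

5

The in-shuffle permutes the 30 positions with cycle lengths [5, 5, 5, 5, 5, 5].
Every element is home exactly when every cycle has completed a whole number of laps, i.e. after lcm(5) = 5 in-shuffles.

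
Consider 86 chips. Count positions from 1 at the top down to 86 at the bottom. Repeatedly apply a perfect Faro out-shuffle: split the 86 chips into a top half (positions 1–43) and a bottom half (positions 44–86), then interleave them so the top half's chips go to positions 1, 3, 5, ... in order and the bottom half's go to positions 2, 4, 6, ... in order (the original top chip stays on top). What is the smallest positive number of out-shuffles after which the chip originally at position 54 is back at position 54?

8

Follow position 54 under repeated out-shuffles:
54 → 22 → 43 → 85 → 84 → 82 → 78 → 70 → 54
It first returns after 8 out-shuffles.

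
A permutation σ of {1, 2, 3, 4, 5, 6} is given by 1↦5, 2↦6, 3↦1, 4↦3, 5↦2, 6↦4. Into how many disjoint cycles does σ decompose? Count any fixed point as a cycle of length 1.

1

Cycle decomposition: (1 5 2 6 4 3).
1 cycle.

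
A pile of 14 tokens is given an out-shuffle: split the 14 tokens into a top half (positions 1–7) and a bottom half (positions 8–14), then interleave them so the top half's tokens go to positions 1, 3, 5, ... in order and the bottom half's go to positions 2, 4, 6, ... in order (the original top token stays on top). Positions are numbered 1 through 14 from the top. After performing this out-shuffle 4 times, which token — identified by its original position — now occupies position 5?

11

Work backwards from position 5, undoing one out-shuffle at a time:
5 ← 3 ← 2 ← 8 ← 11
So the token now at position 5 started at position 11.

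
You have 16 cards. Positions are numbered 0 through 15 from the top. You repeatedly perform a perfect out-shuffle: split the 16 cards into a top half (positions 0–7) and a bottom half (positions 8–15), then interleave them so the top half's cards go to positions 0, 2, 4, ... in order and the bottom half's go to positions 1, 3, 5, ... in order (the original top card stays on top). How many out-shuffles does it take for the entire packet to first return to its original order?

The out-shuffle permutes the 16 positions with cycle lengths [1, 1, 2, 4, 4, 4].
Every card is home exactly when every cycle has completed a whole number of laps, i.e. after lcm(1, 2, 4) = 4 out-shuffles.

4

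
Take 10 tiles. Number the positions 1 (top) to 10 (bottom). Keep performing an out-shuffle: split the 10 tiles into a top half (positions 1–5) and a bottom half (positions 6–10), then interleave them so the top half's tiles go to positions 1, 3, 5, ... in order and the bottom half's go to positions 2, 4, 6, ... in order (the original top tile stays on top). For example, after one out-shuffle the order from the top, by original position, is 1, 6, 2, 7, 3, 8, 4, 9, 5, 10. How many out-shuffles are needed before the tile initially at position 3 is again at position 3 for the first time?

6

Follow position 3 under repeated out-shuffles:
3 → 5 → 9 → 8 → 6 → 2 → 3
It first returns after 6 out-shuffles.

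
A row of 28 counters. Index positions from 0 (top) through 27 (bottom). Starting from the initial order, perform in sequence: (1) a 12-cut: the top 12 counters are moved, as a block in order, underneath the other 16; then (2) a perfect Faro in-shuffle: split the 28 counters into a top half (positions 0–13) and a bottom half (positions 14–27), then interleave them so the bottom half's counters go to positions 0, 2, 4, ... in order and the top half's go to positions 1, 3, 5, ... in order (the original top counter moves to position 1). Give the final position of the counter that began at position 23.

Track the counter from position 23 forward through each operation:
  after op 1 (cut 12): 23 → 11
  after op 2 (in-shuffle): 11 → 23

23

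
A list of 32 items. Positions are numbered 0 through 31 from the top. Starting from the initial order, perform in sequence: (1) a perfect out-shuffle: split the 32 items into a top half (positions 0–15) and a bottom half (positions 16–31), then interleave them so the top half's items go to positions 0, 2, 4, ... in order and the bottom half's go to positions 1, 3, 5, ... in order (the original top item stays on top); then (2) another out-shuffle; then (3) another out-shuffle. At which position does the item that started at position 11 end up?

26

Track the item from position 11 forward through each operation:
  after op 1 (out-shuffle): 11 → 22
  after op 2 (out-shuffle): 22 → 13
  after op 3 (out-shuffle): 13 → 26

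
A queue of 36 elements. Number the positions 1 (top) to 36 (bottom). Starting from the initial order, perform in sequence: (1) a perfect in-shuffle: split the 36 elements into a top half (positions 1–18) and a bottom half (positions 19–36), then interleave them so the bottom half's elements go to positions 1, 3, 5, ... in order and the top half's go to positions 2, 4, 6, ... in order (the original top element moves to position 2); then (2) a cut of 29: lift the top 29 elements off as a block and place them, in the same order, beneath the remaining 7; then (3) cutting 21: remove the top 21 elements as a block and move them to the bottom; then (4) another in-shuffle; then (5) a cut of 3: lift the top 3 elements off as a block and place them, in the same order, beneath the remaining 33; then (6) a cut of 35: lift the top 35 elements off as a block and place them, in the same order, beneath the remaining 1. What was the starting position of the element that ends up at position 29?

6

Undo the operations in reverse order, starting from position 29:
  undo op 6 (cut 35): 29 ← 28
  undo op 5 (cut 3): 28 ← 31
  undo op 4 (in-shuffle, from bottom half): 31 ← 34
  undo op 3 (cut 21): 34 ← 19
  undo op 2 (cut 29): 19 ← 12
  undo op 1 (in-shuffle, from top half): 12 ← 6
So the element at position 29 came from original position 6.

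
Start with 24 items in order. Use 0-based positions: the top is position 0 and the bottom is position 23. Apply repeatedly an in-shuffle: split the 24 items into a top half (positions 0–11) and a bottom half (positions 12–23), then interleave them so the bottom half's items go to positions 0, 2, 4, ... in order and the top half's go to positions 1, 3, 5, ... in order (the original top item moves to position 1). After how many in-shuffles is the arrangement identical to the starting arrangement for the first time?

20

The in-shuffle permutes the 24 positions with cycle lengths [4, 20].
Every item is home exactly when every cycle has completed a whole number of laps, i.e. after lcm(4, 20) = 20 in-shuffles.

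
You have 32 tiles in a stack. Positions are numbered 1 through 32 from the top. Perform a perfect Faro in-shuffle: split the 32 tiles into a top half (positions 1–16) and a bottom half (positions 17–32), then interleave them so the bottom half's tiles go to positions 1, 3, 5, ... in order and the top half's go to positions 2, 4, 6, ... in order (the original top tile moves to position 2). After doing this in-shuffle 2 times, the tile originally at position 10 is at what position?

Track the tile's position through each in-shuffle:
10 → 20 → 7

7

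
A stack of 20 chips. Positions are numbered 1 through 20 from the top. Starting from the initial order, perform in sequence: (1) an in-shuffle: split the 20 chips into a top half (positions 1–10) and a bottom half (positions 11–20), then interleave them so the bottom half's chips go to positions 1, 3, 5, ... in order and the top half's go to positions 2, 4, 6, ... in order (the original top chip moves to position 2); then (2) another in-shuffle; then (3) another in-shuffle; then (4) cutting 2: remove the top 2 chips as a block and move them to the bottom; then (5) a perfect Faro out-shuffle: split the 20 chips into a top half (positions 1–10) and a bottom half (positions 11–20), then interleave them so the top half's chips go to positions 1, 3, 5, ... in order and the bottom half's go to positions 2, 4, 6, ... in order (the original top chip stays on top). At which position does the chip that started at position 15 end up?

Track the chip from position 15 forward through each operation:
  after op 1 (in-shuffle): 15 → 9
  after op 2 (in-shuffle): 9 → 18
  after op 3 (in-shuffle): 18 → 15
  after op 4 (cut 2): 15 → 13
  after op 5 (out-shuffle): 13 → 6

6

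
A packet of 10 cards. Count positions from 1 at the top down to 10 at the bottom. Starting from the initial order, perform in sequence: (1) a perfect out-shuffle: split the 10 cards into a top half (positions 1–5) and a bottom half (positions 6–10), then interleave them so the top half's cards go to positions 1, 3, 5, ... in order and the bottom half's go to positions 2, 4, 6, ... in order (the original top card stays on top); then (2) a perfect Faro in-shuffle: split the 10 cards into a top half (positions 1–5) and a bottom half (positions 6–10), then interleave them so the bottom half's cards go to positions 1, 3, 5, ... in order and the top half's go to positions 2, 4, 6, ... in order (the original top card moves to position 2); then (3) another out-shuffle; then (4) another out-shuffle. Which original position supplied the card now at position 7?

Undo the operations in reverse order, starting from position 7:
  undo op 4 (out-shuffle, from top half): 7 ← 4
  undo op 3 (out-shuffle, from bottom half): 4 ← 7
  undo op 2 (in-shuffle, from bottom half): 7 ← 9
  undo op 1 (out-shuffle, from top half): 9 ← 5
So the card at position 7 came from original position 5.

5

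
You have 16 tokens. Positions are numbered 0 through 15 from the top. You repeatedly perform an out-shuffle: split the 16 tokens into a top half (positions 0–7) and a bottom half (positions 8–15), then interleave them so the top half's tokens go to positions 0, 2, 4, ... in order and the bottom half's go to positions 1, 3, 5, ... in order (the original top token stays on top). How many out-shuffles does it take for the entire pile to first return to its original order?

4

The out-shuffle permutes the 16 positions with cycle lengths [1, 1, 2, 4, 4, 4].
Every token is home exactly when every cycle has completed a whole number of laps, i.e. after lcm(1, 2, 4) = 4 out-shuffles.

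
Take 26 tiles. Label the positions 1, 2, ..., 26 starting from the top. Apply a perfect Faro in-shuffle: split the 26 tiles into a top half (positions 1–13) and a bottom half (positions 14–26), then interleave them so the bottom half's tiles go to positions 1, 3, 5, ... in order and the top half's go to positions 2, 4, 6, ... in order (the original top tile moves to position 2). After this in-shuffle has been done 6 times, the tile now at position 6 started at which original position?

6

Work backwards from position 6, undoing one in-shuffle at a time:
6 ← 3 ← 15 ← 21 ← 24 ← 12 ← 6
So the tile now at position 6 started at position 6.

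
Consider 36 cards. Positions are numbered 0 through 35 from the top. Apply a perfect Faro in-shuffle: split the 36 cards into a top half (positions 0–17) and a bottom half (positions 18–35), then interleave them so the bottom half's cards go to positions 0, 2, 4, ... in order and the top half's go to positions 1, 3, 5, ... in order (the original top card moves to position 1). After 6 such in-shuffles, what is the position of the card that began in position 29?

Track the card's position through each in-shuffle:
29 → 22 → 8 → 17 → 35 → 34 → 32

32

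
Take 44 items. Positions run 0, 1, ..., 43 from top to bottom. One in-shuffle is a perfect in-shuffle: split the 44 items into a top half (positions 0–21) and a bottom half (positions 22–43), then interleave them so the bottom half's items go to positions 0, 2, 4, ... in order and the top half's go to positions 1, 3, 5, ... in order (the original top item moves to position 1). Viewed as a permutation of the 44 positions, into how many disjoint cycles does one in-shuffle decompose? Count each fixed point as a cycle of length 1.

Trace each unvisited position around until it returns:
(0 1 3 7 15 31 ... len 12) (2 5 11 23) (4 9 19 39 34 24) (6 13 27 10 21 43 ... len 12) (8 17 35 26) (14 29) (20 41 38 32)
7 cycles in total.

7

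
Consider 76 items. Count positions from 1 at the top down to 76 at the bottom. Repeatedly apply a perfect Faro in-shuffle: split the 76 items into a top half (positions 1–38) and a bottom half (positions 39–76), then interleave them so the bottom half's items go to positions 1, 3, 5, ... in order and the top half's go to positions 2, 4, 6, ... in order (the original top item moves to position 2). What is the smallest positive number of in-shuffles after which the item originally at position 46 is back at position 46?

30

Follow position 46 under repeated in-shuffles:
46 → 15 → 30 → 60 → 43 → 9 → 18 → 36 → ... → 46 (length 30)
It first returns after 30 in-shuffles.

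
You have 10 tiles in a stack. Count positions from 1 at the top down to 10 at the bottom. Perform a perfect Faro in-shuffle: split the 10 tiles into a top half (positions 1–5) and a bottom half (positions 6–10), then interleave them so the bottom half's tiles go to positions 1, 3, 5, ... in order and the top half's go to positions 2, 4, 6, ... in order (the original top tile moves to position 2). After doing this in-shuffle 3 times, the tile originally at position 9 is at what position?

Track the tile's position through each in-shuffle:
9 → 7 → 3 → 6

6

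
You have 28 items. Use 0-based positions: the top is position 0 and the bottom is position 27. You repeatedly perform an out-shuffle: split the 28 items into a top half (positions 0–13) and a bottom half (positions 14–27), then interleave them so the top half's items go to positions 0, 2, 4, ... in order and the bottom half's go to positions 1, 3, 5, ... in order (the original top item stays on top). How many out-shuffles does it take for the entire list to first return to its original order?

The out-shuffle permutes the 28 positions with cycle lengths [1, 1, 2, 6, 18].
Every item is home exactly when every cycle has completed a whole number of laps, i.e. after lcm(1, 2, 6, 18) = 18 out-shuffles.

18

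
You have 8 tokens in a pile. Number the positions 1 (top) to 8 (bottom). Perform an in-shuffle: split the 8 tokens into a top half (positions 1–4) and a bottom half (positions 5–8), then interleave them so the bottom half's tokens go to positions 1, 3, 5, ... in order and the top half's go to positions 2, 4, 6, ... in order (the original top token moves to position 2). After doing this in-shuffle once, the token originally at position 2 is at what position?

Track the token's position through each in-shuffle:
2 → 4

4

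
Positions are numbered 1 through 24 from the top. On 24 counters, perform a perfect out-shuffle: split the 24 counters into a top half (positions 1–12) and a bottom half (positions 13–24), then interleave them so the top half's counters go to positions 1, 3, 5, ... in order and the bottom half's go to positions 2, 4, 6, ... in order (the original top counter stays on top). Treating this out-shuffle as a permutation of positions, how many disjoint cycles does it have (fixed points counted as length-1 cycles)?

Trace each unvisited position around until it returns:
(1) (2 3 5 9 17 10 ... len 11) (6 11 21 18 12 23 ... len 11) (24)
4 cycles in total.

4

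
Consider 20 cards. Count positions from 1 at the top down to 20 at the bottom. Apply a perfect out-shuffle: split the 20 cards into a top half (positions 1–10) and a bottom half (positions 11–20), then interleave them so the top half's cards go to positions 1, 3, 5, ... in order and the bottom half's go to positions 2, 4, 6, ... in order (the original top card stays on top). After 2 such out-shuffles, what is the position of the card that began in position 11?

3

Track the card's position through each out-shuffle:
11 → 2 → 3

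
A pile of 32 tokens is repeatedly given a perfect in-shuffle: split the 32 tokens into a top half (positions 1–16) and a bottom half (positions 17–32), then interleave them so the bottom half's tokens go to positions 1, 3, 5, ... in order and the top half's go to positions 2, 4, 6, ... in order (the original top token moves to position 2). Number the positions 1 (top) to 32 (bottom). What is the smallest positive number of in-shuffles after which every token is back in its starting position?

The in-shuffle permutes the 32 positions with cycle lengths [2, 10, 10, 10].
Every token is home exactly when every cycle has completed a whole number of laps, i.e. after lcm(2, 10) = 10 in-shuffles.

10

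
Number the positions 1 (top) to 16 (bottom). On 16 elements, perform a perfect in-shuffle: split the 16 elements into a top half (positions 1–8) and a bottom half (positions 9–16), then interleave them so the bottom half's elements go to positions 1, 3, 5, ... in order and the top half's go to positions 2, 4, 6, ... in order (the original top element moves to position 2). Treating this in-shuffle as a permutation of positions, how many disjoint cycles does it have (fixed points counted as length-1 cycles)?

2

Trace each unvisited position around until it returns:
(1 2 4 8 16 15 13 9) (3 6 12 7 14 11 5 10)
2 cycles in total.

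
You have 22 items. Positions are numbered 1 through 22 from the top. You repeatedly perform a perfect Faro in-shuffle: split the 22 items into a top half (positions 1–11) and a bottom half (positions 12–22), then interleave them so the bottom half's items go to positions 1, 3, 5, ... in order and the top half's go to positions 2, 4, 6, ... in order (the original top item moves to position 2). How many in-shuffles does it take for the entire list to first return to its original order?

The in-shuffle permutes the 22 positions with cycle lengths [11, 11].
Every item is home exactly when every cycle has completed a whole number of laps, i.e. after lcm(11) = 11 in-shuffles.

11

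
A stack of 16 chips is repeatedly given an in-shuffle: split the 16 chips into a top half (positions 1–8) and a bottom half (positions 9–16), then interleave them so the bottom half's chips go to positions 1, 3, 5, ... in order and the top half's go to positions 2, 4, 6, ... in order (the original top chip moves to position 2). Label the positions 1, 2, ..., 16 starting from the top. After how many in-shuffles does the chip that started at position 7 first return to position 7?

Follow position 7 under repeated in-shuffles:
7 → 14 → 11 → 5 → 10 → 3 → 6 → 12 → 7
It first returns after 8 in-shuffles.

8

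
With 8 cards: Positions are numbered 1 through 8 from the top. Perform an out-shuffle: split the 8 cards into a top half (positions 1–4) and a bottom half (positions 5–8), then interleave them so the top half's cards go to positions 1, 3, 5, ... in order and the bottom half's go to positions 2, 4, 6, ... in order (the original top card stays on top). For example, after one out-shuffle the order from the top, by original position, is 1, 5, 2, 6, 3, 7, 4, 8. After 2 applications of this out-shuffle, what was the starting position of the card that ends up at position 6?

Work backwards from position 6, undoing one out-shuffle at a time:
6 ← 7 ← 4
So the card now at position 6 started at position 4.

4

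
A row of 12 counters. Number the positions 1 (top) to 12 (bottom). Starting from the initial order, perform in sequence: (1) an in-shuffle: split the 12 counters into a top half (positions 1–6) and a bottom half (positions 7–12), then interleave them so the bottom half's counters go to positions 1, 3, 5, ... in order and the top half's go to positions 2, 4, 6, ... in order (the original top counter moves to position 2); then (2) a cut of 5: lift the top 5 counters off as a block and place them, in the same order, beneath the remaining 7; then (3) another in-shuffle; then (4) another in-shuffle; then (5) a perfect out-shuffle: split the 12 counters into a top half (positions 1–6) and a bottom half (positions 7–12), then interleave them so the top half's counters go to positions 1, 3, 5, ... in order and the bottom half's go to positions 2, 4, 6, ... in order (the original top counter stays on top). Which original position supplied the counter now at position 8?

Undo the operations in reverse order, starting from position 8:
  undo op 5 (out-shuffle, from bottom half): 8 ← 10
  undo op 4 (in-shuffle, from top half): 10 ← 5
  undo op 3 (in-shuffle, from bottom half): 5 ← 9
  undo op 2 (cut 5): 9 ← 2
  undo op 1 (in-shuffle, from top half): 2 ← 1
So the counter at position 8 came from original position 1.

1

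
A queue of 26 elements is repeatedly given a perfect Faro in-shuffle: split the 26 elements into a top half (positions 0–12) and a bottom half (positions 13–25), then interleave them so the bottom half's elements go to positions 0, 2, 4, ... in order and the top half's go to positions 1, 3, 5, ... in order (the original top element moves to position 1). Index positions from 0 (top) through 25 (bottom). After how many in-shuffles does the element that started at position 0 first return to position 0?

18

Follow position 0 under repeated in-shuffles:
0 → 1 → 3 → 7 → 15 → 4 → 9 → 19 → 12 → 25 → 24 → 22 → 18 → 10 → 21 → 16 → 6 → 13 → 0
It first returns after 18 in-shuffles.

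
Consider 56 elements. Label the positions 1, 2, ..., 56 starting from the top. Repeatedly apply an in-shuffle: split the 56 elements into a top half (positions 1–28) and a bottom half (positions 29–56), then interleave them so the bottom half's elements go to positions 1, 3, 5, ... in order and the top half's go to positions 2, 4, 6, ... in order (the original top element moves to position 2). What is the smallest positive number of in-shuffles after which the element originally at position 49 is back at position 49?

18

Follow position 49 under repeated in-shuffles:
49 → 41 → 25 → 50 → 43 → 29 → 1 → 2 → 4 → 8 → 16 → 32 → 7 → 14 → 28 → 56 → 55 → 53 → 49
It first returns after 18 in-shuffles.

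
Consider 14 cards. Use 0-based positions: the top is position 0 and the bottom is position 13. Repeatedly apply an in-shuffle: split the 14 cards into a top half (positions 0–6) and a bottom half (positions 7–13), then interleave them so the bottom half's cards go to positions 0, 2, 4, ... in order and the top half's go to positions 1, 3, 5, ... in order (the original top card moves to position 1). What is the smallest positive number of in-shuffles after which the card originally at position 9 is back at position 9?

2

Follow position 9 under repeated in-shuffles:
9 → 4 → 9
It first returns after 2 in-shuffles.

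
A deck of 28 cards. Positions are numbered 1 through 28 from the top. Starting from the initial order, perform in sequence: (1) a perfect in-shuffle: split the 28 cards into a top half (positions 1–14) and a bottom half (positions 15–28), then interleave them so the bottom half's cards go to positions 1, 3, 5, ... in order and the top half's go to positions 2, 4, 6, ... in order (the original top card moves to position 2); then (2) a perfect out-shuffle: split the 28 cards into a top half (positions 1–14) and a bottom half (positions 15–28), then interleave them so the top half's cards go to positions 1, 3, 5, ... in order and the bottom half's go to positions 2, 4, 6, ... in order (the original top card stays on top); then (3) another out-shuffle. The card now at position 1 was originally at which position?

Undo the operations in reverse order, starting from position 1:
  undo op 3 (out-shuffle, from top half): 1 ← 1
  undo op 2 (out-shuffle, from top half): 1 ← 1
  undo op 1 (in-shuffle, from bottom half): 1 ← 15
So the card at position 1 came from original position 15.

15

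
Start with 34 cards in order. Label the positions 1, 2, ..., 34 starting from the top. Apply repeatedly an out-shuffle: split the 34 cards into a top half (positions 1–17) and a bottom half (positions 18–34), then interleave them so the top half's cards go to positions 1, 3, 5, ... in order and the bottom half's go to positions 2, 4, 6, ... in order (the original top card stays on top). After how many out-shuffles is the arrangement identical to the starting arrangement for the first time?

10

The out-shuffle permutes the 34 positions with cycle lengths [1, 1, 2, 10, 10, 10].
Every card is home exactly when every cycle has completed a whole number of laps, i.e. after lcm(1, 2, 10) = 10 out-shuffles.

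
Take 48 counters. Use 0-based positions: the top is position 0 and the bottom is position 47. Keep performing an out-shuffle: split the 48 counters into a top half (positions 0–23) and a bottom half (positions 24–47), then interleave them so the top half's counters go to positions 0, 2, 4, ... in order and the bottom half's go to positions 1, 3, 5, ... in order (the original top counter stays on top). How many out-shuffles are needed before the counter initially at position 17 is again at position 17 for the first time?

Follow position 17 under repeated out-shuffles:
17 → 34 → 21 → 42 → 37 → 27 → 7 → 14 → ... → 17 (length 23)
It first returns after 23 out-shuffles.

23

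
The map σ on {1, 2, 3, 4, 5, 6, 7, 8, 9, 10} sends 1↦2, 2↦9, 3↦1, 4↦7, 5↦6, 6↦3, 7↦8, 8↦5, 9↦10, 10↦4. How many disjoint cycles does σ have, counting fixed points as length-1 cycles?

1

Cycle decomposition: (1 2 9 10 4 7 8 5 6 3).
1 cycle.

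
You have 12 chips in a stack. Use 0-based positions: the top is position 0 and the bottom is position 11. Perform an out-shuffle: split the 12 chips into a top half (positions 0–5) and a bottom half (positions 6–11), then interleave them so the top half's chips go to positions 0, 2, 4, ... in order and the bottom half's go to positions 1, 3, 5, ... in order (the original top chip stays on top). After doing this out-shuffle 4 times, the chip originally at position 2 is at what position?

10

Track the chip's position through each out-shuffle:
2 → 4 → 8 → 5 → 10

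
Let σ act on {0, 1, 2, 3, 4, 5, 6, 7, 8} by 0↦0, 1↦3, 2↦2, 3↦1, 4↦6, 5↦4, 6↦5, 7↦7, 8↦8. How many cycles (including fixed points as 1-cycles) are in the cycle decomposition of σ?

Cycle decomposition: (0) (1 3) (2) (4 6 5) (7) (8).
6 cycles.

6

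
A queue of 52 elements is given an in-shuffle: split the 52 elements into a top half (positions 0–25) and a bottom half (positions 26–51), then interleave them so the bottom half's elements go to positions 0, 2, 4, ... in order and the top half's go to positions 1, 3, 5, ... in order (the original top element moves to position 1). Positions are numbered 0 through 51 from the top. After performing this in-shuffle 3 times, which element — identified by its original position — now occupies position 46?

Work backwards from position 46, undoing one in-shuffle at a time:
46 ← 49 ← 24 ← 38
So the element now at position 46 started at position 38.

38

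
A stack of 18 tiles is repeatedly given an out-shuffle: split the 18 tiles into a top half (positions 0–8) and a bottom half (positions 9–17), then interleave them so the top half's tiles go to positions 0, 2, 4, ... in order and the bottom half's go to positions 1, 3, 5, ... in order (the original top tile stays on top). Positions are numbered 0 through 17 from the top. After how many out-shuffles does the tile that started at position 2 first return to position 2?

8

Follow position 2 under repeated out-shuffles:
2 → 4 → 8 → 16 → 15 → 13 → 9 → 1 → 2
It first returns after 8 out-shuffles.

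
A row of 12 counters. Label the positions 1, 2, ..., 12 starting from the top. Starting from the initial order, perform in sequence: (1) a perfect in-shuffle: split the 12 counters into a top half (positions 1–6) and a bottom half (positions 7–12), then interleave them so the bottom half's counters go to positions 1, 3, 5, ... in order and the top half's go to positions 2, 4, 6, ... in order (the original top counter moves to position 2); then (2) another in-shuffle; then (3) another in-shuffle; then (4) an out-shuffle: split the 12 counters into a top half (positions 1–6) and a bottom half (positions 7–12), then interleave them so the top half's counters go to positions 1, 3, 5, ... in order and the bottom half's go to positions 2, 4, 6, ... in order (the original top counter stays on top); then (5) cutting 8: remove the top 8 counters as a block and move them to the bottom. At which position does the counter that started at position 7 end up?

11

Track the counter from position 7 forward through each operation:
  after op 1 (in-shuffle): 7 → 1
  after op 2 (in-shuffle): 1 → 2
  after op 3 (in-shuffle): 2 → 4
  after op 4 (out-shuffle): 4 → 7
  after op 5 (cut 8): 7 → 11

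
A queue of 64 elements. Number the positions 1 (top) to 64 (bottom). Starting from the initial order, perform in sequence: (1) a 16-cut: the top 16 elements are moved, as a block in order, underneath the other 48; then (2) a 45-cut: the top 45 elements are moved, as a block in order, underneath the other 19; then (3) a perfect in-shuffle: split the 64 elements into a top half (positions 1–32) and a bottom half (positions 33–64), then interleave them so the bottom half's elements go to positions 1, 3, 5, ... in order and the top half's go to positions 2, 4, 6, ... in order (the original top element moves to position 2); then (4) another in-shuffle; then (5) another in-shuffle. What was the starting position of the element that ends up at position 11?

Undo the operations in reverse order, starting from position 11:
  undo op 5 (in-shuffle, from bottom half): 11 ← 38
  undo op 4 (in-shuffle, from top half): 38 ← 19
  undo op 3 (in-shuffle, from bottom half): 19 ← 42
  undo op 2 (cut 45): 42 ← 23
  undo op 1 (cut 16): 23 ← 39
So the element at position 11 came from original position 39.

39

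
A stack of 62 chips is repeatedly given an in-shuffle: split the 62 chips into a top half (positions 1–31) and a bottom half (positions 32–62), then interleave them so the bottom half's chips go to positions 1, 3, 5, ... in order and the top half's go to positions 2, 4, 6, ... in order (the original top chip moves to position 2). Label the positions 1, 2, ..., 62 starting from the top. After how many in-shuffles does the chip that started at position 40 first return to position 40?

6

Follow position 40 under repeated in-shuffles:
40 → 17 → 34 → 5 → 10 → 20 → 40
It first returns after 6 in-shuffles.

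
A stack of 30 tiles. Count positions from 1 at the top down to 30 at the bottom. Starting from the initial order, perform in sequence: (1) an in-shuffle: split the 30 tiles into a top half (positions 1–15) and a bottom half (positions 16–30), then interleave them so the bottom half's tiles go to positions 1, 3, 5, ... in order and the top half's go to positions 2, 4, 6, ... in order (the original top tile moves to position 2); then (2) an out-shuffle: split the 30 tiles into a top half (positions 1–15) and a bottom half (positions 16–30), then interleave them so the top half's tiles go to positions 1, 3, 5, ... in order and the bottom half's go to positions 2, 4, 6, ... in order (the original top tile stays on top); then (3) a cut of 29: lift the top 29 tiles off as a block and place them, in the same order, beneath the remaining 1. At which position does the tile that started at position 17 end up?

Track the tile from position 17 forward through each operation:
  after op 1 (in-shuffle): 17 → 3
  after op 2 (out-shuffle): 3 → 5
  after op 3 (cut 29): 5 → 6

6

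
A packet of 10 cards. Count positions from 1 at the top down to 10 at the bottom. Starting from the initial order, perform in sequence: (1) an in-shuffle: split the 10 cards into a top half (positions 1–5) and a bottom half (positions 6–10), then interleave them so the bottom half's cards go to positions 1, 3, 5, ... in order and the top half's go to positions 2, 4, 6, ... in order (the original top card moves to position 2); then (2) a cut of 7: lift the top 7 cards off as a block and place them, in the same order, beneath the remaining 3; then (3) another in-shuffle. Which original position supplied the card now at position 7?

Undo the operations in reverse order, starting from position 7:
  undo op 3 (in-shuffle, from bottom half): 7 ← 9
  undo op 2 (cut 7): 9 ← 6
  undo op 1 (in-shuffle, from top half): 6 ← 3
So the card at position 7 came from original position 3.

3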